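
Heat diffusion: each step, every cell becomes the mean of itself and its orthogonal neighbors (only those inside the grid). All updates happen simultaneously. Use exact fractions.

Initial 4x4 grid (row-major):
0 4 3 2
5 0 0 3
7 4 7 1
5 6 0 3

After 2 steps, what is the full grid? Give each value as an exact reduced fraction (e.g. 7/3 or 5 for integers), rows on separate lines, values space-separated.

After step 1:
  3 7/4 9/4 8/3
  3 13/5 13/5 3/2
  21/4 24/5 12/5 7/2
  6 15/4 4 4/3
After step 2:
  31/12 12/5 139/60 77/36
  277/80 59/20 227/100 77/30
  381/80 94/25 173/50 131/60
  5 371/80 689/240 53/18

Answer: 31/12 12/5 139/60 77/36
277/80 59/20 227/100 77/30
381/80 94/25 173/50 131/60
5 371/80 689/240 53/18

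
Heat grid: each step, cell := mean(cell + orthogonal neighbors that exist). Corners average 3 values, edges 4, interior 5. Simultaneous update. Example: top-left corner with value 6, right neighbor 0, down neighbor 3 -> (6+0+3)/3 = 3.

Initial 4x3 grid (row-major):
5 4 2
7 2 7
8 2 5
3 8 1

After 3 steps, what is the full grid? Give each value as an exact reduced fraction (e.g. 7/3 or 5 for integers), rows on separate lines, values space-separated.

After step 1:
  16/3 13/4 13/3
  11/2 22/5 4
  5 5 15/4
  19/3 7/2 14/3
After step 2:
  169/36 1039/240 139/36
  607/120 443/100 989/240
  131/24 433/100 209/48
  89/18 39/8 143/36
After step 3:
  10139/2160 62333/14400 554/135
  17677/3600 13361/3000 30179/7200
  4453/900 9379/2000 30199/7200
  275/54 10873/2400 1901/432

Answer: 10139/2160 62333/14400 554/135
17677/3600 13361/3000 30179/7200
4453/900 9379/2000 30199/7200
275/54 10873/2400 1901/432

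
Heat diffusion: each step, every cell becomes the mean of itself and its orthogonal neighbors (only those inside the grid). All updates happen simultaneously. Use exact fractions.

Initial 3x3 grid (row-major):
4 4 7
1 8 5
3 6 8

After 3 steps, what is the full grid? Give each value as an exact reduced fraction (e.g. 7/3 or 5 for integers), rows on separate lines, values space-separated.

After step 1:
  3 23/4 16/3
  4 24/5 7
  10/3 25/4 19/3
After step 2:
  17/4 1133/240 217/36
  227/60 139/25 88/15
  163/36 1243/240 235/36
After step 3:
  3061/720 74011/14400 11963/2160
  16309/3600 2511/500 1349/225
  9713/2160 78461/14400 12653/2160

Answer: 3061/720 74011/14400 11963/2160
16309/3600 2511/500 1349/225
9713/2160 78461/14400 12653/2160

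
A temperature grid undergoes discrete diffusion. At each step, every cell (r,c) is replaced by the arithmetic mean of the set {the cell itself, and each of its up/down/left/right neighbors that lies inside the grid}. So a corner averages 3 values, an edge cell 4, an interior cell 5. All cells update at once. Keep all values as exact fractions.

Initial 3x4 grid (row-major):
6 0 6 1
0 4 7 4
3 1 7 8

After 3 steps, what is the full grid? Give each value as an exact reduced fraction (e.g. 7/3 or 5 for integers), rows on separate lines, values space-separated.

After step 1:
  2 4 7/2 11/3
  13/4 12/5 28/5 5
  4/3 15/4 23/4 19/3
After step 2:
  37/12 119/40 503/120 73/18
  539/240 19/5 89/20 103/20
  25/9 397/120 643/120 205/36
After step 3:
  1993/720 281/80 2821/720 4823/1080
  8573/2880 4027/1200 459/100 387/80
  5999/2160 343/90 1693/360 5833/1080

Answer: 1993/720 281/80 2821/720 4823/1080
8573/2880 4027/1200 459/100 387/80
5999/2160 343/90 1693/360 5833/1080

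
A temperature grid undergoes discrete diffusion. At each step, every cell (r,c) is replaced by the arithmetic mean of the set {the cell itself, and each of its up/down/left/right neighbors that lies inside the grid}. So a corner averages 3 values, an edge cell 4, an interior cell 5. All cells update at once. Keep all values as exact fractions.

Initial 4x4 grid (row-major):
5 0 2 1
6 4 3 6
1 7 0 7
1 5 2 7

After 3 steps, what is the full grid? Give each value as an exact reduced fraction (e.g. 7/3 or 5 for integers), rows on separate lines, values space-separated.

After step 1:
  11/3 11/4 3/2 3
  4 4 3 17/4
  15/4 17/5 19/5 5
  7/3 15/4 7/2 16/3
After step 2:
  125/36 143/48 41/16 35/12
  185/48 343/100 331/100 61/16
  809/240 187/50 187/50 1103/240
  59/18 779/240 983/240 83/18
After step 3:
  371/108 22399/7200 7061/2400 223/72
  25429/7200 2597/750 3371/1000 2927/800
  25637/7200 2629/750 11689/3000 30167/7200
  1781/540 25847/7200 28247/7200 4789/1080

Answer: 371/108 22399/7200 7061/2400 223/72
25429/7200 2597/750 3371/1000 2927/800
25637/7200 2629/750 11689/3000 30167/7200
1781/540 25847/7200 28247/7200 4789/1080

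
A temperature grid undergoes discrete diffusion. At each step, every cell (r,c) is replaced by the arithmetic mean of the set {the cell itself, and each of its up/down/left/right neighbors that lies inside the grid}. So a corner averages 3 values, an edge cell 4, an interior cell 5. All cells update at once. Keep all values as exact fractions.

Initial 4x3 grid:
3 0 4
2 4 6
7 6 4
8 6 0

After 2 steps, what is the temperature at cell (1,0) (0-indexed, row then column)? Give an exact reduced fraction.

Step 1: cell (1,0) = 4
Step 2: cell (1,0) = 901/240
Full grid after step 2:
  101/36 227/80 127/36
  901/240 81/20 463/120
  443/80 19/4 517/120
  71/12 311/60 37/9

Answer: 901/240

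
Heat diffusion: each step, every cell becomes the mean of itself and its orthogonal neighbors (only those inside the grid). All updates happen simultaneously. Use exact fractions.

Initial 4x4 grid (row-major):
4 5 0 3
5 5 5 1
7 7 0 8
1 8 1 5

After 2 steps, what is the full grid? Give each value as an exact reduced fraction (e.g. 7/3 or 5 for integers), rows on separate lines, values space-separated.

Answer: 161/36 1009/240 617/240 53/18
1219/240 87/20 193/50 677/240
1259/240 97/20 94/25 997/240
175/36 1109/240 997/240 35/9

Derivation:
After step 1:
  14/3 7/2 13/4 4/3
  21/4 27/5 11/5 17/4
  5 27/5 21/5 7/2
  16/3 17/4 7/2 14/3
After step 2:
  161/36 1009/240 617/240 53/18
  1219/240 87/20 193/50 677/240
  1259/240 97/20 94/25 997/240
  175/36 1109/240 997/240 35/9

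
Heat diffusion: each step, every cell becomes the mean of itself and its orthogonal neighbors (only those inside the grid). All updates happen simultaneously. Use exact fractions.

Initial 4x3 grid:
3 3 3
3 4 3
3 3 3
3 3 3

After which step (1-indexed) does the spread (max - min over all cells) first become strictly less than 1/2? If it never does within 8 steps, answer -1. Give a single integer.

Step 1: max=13/4, min=3, spread=1/4
  -> spread < 1/2 first at step 1
Step 2: max=323/100, min=3, spread=23/100
Step 3: max=15211/4800, min=1213/400, spread=131/960
Step 4: max=136151/43200, min=21991/7200, spread=841/8640
Step 5: max=54382051/17280000, min=4413373/1440000, spread=56863/691200
Step 6: max=488094341/155520000, min=39869543/12960000, spread=386393/6220800
Step 7: max=195017723131/62208000000, min=15972358813/5184000000, spread=26795339/497664000
Step 8: max=11681255714129/3732480000000, min=960206149667/311040000000, spread=254051069/5971968000

Answer: 1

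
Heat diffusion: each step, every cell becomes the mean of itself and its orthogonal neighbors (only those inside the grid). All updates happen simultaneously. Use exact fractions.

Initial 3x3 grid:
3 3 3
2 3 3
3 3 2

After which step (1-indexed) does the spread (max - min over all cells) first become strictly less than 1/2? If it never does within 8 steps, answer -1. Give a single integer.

Step 1: max=3, min=8/3, spread=1/3
  -> spread < 1/2 first at step 1
Step 2: max=35/12, min=653/240, spread=47/240
Step 3: max=229/80, min=2939/1080, spread=61/432
Step 4: max=122767/43200, min=177763/64800, spread=511/5184
Step 5: max=7316149/2592000, min=10704911/3888000, spread=4309/62208
Step 6: max=145821901/51840000, min=644856367/233280000, spread=36295/746496
Step 7: max=26172750941/9331200000, min=38781356099/13996800000, spread=305773/8957952
Step 8: max=1567634070527/559872000000, min=2331326488603/839808000000, spread=2575951/107495424

Answer: 1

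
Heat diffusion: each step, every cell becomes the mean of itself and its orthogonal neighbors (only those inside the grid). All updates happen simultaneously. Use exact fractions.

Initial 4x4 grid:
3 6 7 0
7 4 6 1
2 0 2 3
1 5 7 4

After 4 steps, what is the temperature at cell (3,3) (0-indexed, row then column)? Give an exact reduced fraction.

Answer: 232717/64800

Derivation:
Step 1: cell (3,3) = 14/3
Step 2: cell (3,3) = 35/9
Step 3: cell (3,3) = 8071/2160
Step 4: cell (3,3) = 232717/64800
Full grid after step 4:
  281447/64800 927287/216000 844351/216000 234457/64800
  429691/108000 140809/36000 134903/36000 187219/54000
  368711/108000 636409/180000 5099/1440 190033/54000
  208123/64800 722947/216000 773227/216000 232717/64800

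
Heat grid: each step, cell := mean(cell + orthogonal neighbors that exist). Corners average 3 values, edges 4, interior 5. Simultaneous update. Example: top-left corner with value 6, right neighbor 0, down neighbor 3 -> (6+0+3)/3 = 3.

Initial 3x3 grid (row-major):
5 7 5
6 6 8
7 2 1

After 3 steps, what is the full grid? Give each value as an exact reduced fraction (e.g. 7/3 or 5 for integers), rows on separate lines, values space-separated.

After step 1:
  6 23/4 20/3
  6 29/5 5
  5 4 11/3
After step 2:
  71/12 1453/240 209/36
  57/10 531/100 317/60
  5 277/60 38/9
After step 3:
  4241/720 83111/14400 12343/2160
  3289/600 32357/6000 18559/3600
  919/180 8617/1800 1271/270

Answer: 4241/720 83111/14400 12343/2160
3289/600 32357/6000 18559/3600
919/180 8617/1800 1271/270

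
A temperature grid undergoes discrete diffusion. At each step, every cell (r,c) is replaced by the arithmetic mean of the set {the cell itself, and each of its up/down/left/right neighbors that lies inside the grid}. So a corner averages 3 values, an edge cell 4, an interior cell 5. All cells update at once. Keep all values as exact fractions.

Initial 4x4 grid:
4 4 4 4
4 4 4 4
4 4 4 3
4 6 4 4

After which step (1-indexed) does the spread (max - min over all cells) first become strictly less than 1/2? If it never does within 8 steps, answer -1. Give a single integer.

Step 1: max=14/3, min=11/3, spread=1
Step 2: max=271/60, min=449/120, spread=31/40
Step 3: max=2371/540, min=4633/1200, spread=5723/10800
Step 4: max=69553/16200, min=42293/10800, spread=12227/32400
  -> spread < 1/2 first at step 4
Step 5: max=2071267/486000, min=849923/216000, spread=635761/1944000
Step 6: max=15369679/3645000, min=1534211/388800, spread=7891607/29160000
Step 7: max=1833356611/437400000, min=46229651/11664000, spread=199489397/874800000
Step 8: max=27336341339/6561000000, min=34772580623/8748000000, spread=5027623487/26244000000

Answer: 4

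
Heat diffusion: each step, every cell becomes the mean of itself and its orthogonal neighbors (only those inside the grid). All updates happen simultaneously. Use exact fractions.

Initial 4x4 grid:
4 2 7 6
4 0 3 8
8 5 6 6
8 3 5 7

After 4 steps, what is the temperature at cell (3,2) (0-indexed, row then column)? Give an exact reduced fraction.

Step 1: cell (3,2) = 21/4
Step 2: cell (3,2) = 43/8
Step 3: cell (3,2) = 6577/1200
Step 4: cell (3,2) = 39119/7200
Full grid after step 4:
  12757/3240 888143/216000 343781/72000 37939/7200
  919613/216000 39709/9000 293603/60000 65581/12000
  1056389/216000 883103/180000 78719/15000 891/160
  342317/64800 572377/108000 39119/7200 10217/1800

Answer: 39119/7200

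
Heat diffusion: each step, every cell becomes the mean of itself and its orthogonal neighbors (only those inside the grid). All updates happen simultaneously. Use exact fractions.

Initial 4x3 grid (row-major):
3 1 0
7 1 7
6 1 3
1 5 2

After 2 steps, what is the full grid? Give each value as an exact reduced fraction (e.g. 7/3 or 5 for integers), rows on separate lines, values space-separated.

After step 1:
  11/3 5/4 8/3
  17/4 17/5 11/4
  15/4 16/5 13/4
  4 9/4 10/3
After step 2:
  55/18 659/240 20/9
  113/30 297/100 181/60
  19/5 317/100 47/15
  10/3 767/240 53/18

Answer: 55/18 659/240 20/9
113/30 297/100 181/60
19/5 317/100 47/15
10/3 767/240 53/18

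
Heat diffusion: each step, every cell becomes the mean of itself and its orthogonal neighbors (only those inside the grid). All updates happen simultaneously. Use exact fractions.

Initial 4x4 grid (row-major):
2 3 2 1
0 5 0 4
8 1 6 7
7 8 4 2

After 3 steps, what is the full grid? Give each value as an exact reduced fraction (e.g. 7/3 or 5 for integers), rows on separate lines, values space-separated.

After step 1:
  5/3 3 3/2 7/3
  15/4 9/5 17/5 3
  4 28/5 18/5 19/4
  23/3 5 5 13/3
After step 2:
  101/36 239/120 307/120 41/18
  673/240 351/100 133/50 809/240
  1261/240 4 447/100 941/240
  50/9 349/60 269/60 169/36
After step 3:
  5473/2160 9779/3600 8539/3600 5909/2160
  25873/7200 17959/6000 19883/6000 22013/7200
  6341/1440 27661/6000 23441/6000 29621/7200
  11971/2160 1787/360 8759/1800 9431/2160

Answer: 5473/2160 9779/3600 8539/3600 5909/2160
25873/7200 17959/6000 19883/6000 22013/7200
6341/1440 27661/6000 23441/6000 29621/7200
11971/2160 1787/360 8759/1800 9431/2160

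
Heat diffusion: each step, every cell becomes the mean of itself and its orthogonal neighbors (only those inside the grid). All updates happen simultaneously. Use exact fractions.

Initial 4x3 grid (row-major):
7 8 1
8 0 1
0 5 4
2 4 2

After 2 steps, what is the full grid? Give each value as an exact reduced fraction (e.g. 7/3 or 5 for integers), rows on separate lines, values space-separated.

Answer: 185/36 97/20 53/18
587/120 13/4 367/120
121/40 17/5 313/120
3 671/240 115/36

Derivation:
After step 1:
  23/3 4 10/3
  15/4 22/5 3/2
  15/4 13/5 3
  2 13/4 10/3
After step 2:
  185/36 97/20 53/18
  587/120 13/4 367/120
  121/40 17/5 313/120
  3 671/240 115/36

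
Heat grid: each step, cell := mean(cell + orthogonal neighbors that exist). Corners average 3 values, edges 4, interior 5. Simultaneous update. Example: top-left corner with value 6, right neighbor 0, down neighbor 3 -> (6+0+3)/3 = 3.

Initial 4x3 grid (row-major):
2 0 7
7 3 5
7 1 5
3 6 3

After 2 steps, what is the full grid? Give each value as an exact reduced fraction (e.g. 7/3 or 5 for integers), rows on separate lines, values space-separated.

Answer: 43/12 33/10 4
309/80 407/100 157/40
1139/240 377/100 527/120
157/36 353/80 137/36

Derivation:
After step 1:
  3 3 4
  19/4 16/5 5
  9/2 22/5 7/2
  16/3 13/4 14/3
After step 2:
  43/12 33/10 4
  309/80 407/100 157/40
  1139/240 377/100 527/120
  157/36 353/80 137/36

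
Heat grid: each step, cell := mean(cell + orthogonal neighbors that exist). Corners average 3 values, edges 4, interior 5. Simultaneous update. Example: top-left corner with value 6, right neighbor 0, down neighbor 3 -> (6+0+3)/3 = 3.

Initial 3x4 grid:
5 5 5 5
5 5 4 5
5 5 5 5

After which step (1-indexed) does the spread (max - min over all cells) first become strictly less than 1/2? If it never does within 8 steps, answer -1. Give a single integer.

Answer: 1

Derivation:
Step 1: max=5, min=19/4, spread=1/4
  -> spread < 1/2 first at step 1
Step 2: max=5, min=477/100, spread=23/100
Step 3: max=1987/400, min=23189/4800, spread=131/960
Step 4: max=35609/7200, min=209449/43200, spread=841/8640
Step 5: max=7106627/1440000, min=83857949/17280000, spread=56863/691200
Step 6: max=63810457/12960000, min=756065659/155520000, spread=386393/6220800
Step 7: max=25499641187/5184000000, min=302646276869/62208000000, spread=26795339/497664000
Step 8: max=1528113850333/311040000000, min=18178584285871/3732480000000, spread=254051069/5971968000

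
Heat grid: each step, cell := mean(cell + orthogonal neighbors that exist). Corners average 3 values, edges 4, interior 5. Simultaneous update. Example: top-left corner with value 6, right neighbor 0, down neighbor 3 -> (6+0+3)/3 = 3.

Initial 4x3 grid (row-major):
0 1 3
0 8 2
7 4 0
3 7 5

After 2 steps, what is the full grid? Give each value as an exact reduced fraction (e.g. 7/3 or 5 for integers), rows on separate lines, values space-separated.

After step 1:
  1/3 3 2
  15/4 3 13/4
  7/2 26/5 11/4
  17/3 19/4 4
After step 2:
  85/36 25/12 11/4
  127/48 91/25 11/4
  1087/240 96/25 19/5
  167/36 1177/240 23/6

Answer: 85/36 25/12 11/4
127/48 91/25 11/4
1087/240 96/25 19/5
167/36 1177/240 23/6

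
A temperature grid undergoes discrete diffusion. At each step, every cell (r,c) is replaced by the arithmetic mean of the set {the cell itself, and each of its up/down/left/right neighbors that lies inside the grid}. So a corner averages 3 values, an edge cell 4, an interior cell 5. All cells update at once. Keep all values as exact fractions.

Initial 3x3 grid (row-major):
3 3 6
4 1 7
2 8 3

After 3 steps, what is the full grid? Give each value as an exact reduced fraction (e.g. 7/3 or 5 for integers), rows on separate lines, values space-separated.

After step 1:
  10/3 13/4 16/3
  5/2 23/5 17/4
  14/3 7/2 6
After step 2:
  109/36 991/240 77/18
  151/40 181/50 1211/240
  32/9 563/120 55/12
After step 3:
  7871/2160 54197/14400 4843/1080
  8387/2400 12757/3000 63097/14400
  541/135 29611/7200 3437/720

Answer: 7871/2160 54197/14400 4843/1080
8387/2400 12757/3000 63097/14400
541/135 29611/7200 3437/720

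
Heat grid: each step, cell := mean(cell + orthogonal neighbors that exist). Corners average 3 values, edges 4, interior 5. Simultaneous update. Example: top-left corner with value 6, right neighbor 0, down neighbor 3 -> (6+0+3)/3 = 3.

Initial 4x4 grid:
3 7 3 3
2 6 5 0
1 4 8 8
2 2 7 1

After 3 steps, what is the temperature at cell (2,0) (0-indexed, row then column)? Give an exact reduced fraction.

Step 1: cell (2,0) = 9/4
Step 2: cell (2,0) = 667/240
Step 3: cell (2,0) = 23629/7200
Full grid after step 3:
  1433/360 9943/2400 3349/800 443/120
  8663/2400 4271/1000 171/40 10187/2400
  23629/7200 11741/3000 2861/600 6517/1440
  3191/1080 27649/7200 6469/1440 5287/1080

Answer: 23629/7200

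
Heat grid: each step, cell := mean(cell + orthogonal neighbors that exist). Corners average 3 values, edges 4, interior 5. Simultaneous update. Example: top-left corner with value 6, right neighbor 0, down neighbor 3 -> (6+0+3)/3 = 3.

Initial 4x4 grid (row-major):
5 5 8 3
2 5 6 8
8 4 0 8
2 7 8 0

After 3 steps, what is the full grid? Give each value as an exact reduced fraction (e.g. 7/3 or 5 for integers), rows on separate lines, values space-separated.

After step 1:
  4 23/4 11/2 19/3
  5 22/5 27/5 25/4
  4 24/5 26/5 4
  17/3 21/4 15/4 16/3
After step 2:
  59/12 393/80 1379/240 217/36
  87/20 507/100 107/20 1319/240
  73/15 473/100 463/100 1247/240
  179/36 73/15 293/60 157/36
After step 3:
  3403/720 4129/800 7933/1440 6217/1080
  5761/1200 1953/400 631/120 1589/288
  17027/3600 7249/1500 29747/6000 35429/7200
  2647/540 17507/3600 16867/3600 10397/2160

Answer: 3403/720 4129/800 7933/1440 6217/1080
5761/1200 1953/400 631/120 1589/288
17027/3600 7249/1500 29747/6000 35429/7200
2647/540 17507/3600 16867/3600 10397/2160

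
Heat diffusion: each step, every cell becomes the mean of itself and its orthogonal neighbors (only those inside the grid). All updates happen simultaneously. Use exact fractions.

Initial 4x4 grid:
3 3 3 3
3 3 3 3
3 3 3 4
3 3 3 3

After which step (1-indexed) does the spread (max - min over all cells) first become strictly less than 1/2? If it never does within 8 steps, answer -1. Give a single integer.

Step 1: max=10/3, min=3, spread=1/3
  -> spread < 1/2 first at step 1
Step 2: max=391/120, min=3, spread=31/120
Step 3: max=3451/1080, min=3, spread=211/1080
Step 4: max=340843/108000, min=3, spread=16843/108000
Step 5: max=3054643/972000, min=27079/9000, spread=130111/972000
Step 6: max=91122367/29160000, min=1627159/540000, spread=3255781/29160000
Step 7: max=2724753691/874800000, min=1631107/540000, spread=82360351/874800000
Step 8: max=81483316891/26244000000, min=294106441/97200000, spread=2074577821/26244000000

Answer: 1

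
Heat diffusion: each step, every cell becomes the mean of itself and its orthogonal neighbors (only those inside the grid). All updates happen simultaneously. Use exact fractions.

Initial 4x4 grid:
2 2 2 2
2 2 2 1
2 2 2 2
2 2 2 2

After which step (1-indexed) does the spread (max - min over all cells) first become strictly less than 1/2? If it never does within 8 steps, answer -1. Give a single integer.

Answer: 1

Derivation:
Step 1: max=2, min=5/3, spread=1/3
  -> spread < 1/2 first at step 1
Step 2: max=2, min=209/120, spread=31/120
Step 3: max=2, min=1949/1080, spread=211/1080
Step 4: max=2, min=199157/108000, spread=16843/108000
Step 5: max=17921/9000, min=1805357/972000, spread=130111/972000
Step 6: max=1072841/540000, min=54677633/29160000, spread=3255781/29160000
Step 7: max=1068893/540000, min=1649246309/874800000, spread=82360351/874800000
Step 8: max=191893559/97200000, min=49736683109/26244000000, spread=2074577821/26244000000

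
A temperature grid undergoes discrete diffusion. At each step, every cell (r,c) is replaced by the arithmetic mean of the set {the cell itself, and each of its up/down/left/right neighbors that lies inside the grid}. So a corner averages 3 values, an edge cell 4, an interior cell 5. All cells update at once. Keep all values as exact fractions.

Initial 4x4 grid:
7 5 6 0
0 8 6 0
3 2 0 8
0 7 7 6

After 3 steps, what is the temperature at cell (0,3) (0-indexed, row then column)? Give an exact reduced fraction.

Step 1: cell (0,3) = 2
Step 2: cell (0,3) = 13/4
Step 3: cell (0,3) = 57/16
Full grid after step 3:
  529/120 3713/800 3257/800 57/16
  9839/2400 4117/1000 8163/2000 763/200
  23813/7200 23789/6000 1087/250 2593/600
  1471/432 7067/1800 931/200 449/90

Answer: 57/16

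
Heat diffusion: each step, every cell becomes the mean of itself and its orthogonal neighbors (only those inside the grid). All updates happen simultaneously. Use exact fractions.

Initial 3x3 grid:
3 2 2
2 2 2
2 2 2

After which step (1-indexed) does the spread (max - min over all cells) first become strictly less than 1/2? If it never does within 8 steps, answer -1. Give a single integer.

Answer: 1

Derivation:
Step 1: max=7/3, min=2, spread=1/3
  -> spread < 1/2 first at step 1
Step 2: max=41/18, min=2, spread=5/18
Step 3: max=473/216, min=2, spread=41/216
Step 4: max=28051/12960, min=731/360, spread=347/2592
Step 5: max=1662137/777600, min=7357/3600, spread=2921/31104
Step 6: max=99140539/46656000, min=889483/432000, spread=24611/373248
Step 7: max=5917442033/2799360000, min=20096741/9720000, spread=207329/4478976
Step 8: max=353953152451/167961600000, min=1075601599/518400000, spread=1746635/53747712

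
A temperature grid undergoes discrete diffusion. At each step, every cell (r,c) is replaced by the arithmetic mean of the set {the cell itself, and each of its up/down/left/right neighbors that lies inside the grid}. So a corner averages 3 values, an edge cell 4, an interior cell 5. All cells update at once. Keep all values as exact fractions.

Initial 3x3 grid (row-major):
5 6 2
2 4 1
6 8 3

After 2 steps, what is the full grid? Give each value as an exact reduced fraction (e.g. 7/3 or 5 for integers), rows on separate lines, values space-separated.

Answer: 77/18 947/240 13/4
1087/240 409/100 137/40
89/18 1127/240 47/12

Derivation:
After step 1:
  13/3 17/4 3
  17/4 21/5 5/2
  16/3 21/4 4
After step 2:
  77/18 947/240 13/4
  1087/240 409/100 137/40
  89/18 1127/240 47/12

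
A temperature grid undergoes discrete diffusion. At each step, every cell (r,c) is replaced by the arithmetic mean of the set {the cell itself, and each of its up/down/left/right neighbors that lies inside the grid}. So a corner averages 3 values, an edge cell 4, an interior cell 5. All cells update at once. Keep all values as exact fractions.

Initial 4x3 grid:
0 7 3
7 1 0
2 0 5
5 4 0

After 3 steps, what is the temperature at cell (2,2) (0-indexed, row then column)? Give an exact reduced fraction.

Step 1: cell (2,2) = 5/4
Step 2: cell (2,2) = 89/40
Step 3: cell (2,2) = 933/400
Full grid after step 3:
  1463/432 14521/4800 1249/432
  11087/3600 5749/2000 9037/3600
  10847/3600 15757/6000 933/400
  6469/2160 38213/14400 1733/720

Answer: 933/400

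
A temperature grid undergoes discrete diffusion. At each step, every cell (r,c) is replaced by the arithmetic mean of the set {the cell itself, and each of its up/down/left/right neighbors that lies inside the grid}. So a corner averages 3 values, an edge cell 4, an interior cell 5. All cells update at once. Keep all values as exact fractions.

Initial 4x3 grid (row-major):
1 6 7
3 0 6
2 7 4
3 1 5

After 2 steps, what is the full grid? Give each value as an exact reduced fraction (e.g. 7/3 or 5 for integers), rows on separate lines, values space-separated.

Answer: 25/9 527/120 169/36
779/240 329/100 1229/240
201/80 409/100 953/240
13/4 91/30 77/18

Derivation:
After step 1:
  10/3 7/2 19/3
  3/2 22/5 17/4
  15/4 14/5 11/2
  2 4 10/3
After step 2:
  25/9 527/120 169/36
  779/240 329/100 1229/240
  201/80 409/100 953/240
  13/4 91/30 77/18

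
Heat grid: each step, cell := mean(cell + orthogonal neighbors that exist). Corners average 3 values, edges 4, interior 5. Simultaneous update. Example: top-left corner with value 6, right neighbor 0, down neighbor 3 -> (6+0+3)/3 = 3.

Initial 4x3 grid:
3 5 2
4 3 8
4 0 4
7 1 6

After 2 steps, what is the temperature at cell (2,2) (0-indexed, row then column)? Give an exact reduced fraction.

Step 1: cell (2,2) = 9/2
Step 2: cell (2,2) = 889/240
Full grid after step 2:
  43/12 65/16 25/6
  61/16 87/25 71/16
  273/80 363/100 889/240
  15/4 407/120 35/9

Answer: 889/240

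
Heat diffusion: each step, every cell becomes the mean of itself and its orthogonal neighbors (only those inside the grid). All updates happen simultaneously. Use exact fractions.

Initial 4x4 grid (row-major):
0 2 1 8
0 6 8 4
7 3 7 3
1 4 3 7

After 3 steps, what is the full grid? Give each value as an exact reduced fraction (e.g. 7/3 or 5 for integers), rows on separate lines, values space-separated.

Answer: 1357/540 2933/900 3781/900 1279/270
2813/900 5467/1500 3493/750 8987/1800
203/60 1063/250 6977/1500 9131/1800
341/90 157/40 8441/1800 2567/540

Derivation:
After step 1:
  2/3 9/4 19/4 13/3
  13/4 19/5 26/5 23/4
  11/4 27/5 24/5 21/4
  4 11/4 21/4 13/3
After step 2:
  37/18 43/15 62/15 89/18
  157/60 199/50 243/50 77/15
  77/20 39/10 259/50 151/30
  19/6 87/20 257/60 89/18
After step 3:
  1357/540 2933/900 3781/900 1279/270
  2813/900 5467/1500 3493/750 8987/1800
  203/60 1063/250 6977/1500 9131/1800
  341/90 157/40 8441/1800 2567/540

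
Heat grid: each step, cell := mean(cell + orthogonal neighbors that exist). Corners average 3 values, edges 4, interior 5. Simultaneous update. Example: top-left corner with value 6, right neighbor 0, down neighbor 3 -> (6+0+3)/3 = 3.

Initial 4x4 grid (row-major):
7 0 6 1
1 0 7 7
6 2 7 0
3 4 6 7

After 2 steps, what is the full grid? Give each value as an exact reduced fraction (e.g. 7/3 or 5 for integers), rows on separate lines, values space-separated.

Answer: 113/36 137/48 1009/240 143/36
67/24 359/100 381/100 143/30
439/120 339/100 497/100 133/30
133/36 1073/240 1109/240 187/36

Derivation:
After step 1:
  8/3 13/4 7/2 14/3
  7/2 2 27/5 15/4
  3 19/5 22/5 21/4
  13/3 15/4 6 13/3
After step 2:
  113/36 137/48 1009/240 143/36
  67/24 359/100 381/100 143/30
  439/120 339/100 497/100 133/30
  133/36 1073/240 1109/240 187/36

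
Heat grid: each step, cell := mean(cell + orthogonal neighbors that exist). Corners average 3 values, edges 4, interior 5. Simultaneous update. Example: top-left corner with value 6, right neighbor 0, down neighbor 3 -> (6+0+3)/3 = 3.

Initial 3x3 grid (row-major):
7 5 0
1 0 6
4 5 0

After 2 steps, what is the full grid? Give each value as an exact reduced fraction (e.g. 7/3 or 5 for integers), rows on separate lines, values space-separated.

Answer: 31/9 18/5 49/18
211/60 263/100 367/120
103/36 253/80 89/36

Derivation:
After step 1:
  13/3 3 11/3
  3 17/5 3/2
  10/3 9/4 11/3
After step 2:
  31/9 18/5 49/18
  211/60 263/100 367/120
  103/36 253/80 89/36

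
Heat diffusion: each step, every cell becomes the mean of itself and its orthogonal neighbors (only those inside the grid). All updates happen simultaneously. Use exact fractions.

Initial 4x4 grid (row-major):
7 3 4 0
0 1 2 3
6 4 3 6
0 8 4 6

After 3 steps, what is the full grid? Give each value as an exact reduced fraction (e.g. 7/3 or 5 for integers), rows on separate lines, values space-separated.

Answer: 331/108 1111/360 4811/1800 5921/2160
301/90 4481/1500 18983/6000 22079/7200
1537/450 4571/1200 11293/3000 29303/7200
8689/2160 29227/7200 32963/7200 4939/1080

Derivation:
After step 1:
  10/3 15/4 9/4 7/3
  7/2 2 13/5 11/4
  5/2 22/5 19/5 9/2
  14/3 4 21/4 16/3
After step 2:
  127/36 17/6 41/15 22/9
  17/6 13/4 67/25 731/240
  113/30 167/50 411/100 983/240
  67/18 1099/240 1103/240 181/36
After step 3:
  331/108 1111/360 4811/1800 5921/2160
  301/90 4481/1500 18983/6000 22079/7200
  1537/450 4571/1200 11293/3000 29303/7200
  8689/2160 29227/7200 32963/7200 4939/1080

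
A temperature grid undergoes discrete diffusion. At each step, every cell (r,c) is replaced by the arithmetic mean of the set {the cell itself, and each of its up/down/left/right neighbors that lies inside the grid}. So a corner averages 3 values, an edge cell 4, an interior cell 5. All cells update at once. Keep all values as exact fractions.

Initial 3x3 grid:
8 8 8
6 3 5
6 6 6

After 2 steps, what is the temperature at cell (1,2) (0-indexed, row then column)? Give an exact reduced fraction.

Step 1: cell (1,2) = 11/2
Step 2: cell (1,2) = 713/120
Full grid after step 2:
  119/18 1601/240 77/12
  1481/240 577/100 713/120
  17/3 1351/240 197/36

Answer: 713/120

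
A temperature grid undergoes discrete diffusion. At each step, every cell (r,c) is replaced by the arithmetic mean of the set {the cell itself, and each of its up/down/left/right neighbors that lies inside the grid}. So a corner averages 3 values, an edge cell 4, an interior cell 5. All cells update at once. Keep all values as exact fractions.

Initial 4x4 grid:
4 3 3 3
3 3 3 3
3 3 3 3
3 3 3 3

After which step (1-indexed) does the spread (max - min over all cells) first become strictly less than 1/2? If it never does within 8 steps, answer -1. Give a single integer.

Step 1: max=10/3, min=3, spread=1/3
  -> spread < 1/2 first at step 1
Step 2: max=59/18, min=3, spread=5/18
Step 3: max=689/216, min=3, spread=41/216
Step 4: max=20483/6480, min=3, spread=1043/6480
Step 5: max=608753/194400, min=3, spread=25553/194400
Step 6: max=18167459/5832000, min=54079/18000, spread=645863/5832000
Step 7: max=542521691/174960000, min=360971/120000, spread=16225973/174960000
Step 8: max=16223877983/5248800000, min=162701/54000, spread=409340783/5248800000

Answer: 1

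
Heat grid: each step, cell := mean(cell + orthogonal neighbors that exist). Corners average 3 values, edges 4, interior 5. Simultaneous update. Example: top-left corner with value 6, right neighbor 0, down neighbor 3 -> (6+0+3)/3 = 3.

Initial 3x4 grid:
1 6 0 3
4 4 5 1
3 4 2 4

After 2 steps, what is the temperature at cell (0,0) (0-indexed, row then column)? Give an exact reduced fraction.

Step 1: cell (0,0) = 11/3
Step 2: cell (0,0) = 113/36
Full grid after step 2:
  113/36 871/240 599/240 97/36
  56/15 16/5 7/2 559/240
  119/36 229/60 44/15 28/9

Answer: 113/36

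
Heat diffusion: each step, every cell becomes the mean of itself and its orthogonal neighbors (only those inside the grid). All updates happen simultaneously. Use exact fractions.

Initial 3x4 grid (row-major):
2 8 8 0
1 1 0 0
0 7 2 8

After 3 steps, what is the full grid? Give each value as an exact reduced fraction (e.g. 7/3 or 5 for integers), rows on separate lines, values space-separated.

After step 1:
  11/3 19/4 4 8/3
  1 17/5 11/5 2
  8/3 5/2 17/4 10/3
After step 2:
  113/36 949/240 817/240 26/9
  161/60 277/100 317/100 51/20
  37/18 769/240 737/240 115/36
After step 3:
  7039/2160 23881/7200 24151/7200 6367/2160
  9583/3600 9469/3000 2993/1000 3541/1200
  5719/2160 19981/7200 22751/7200 6347/2160

Answer: 7039/2160 23881/7200 24151/7200 6367/2160
9583/3600 9469/3000 2993/1000 3541/1200
5719/2160 19981/7200 22751/7200 6347/2160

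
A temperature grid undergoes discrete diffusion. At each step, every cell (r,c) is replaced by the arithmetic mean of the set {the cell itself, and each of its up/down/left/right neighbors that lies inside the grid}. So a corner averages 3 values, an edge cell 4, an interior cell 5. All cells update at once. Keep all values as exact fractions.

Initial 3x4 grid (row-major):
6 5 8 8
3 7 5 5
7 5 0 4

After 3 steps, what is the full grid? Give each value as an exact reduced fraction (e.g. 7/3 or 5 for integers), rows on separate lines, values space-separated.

After step 1:
  14/3 13/2 13/2 7
  23/4 5 5 11/2
  5 19/4 7/2 3
After step 2:
  203/36 17/3 25/4 19/3
  245/48 27/5 51/10 41/8
  31/6 73/16 65/16 4
After step 3:
  2363/432 1033/180 467/80 425/72
  15343/2880 31/6 83/16 2467/480
  89/18 2303/480 709/160 211/48

Answer: 2363/432 1033/180 467/80 425/72
15343/2880 31/6 83/16 2467/480
89/18 2303/480 709/160 211/48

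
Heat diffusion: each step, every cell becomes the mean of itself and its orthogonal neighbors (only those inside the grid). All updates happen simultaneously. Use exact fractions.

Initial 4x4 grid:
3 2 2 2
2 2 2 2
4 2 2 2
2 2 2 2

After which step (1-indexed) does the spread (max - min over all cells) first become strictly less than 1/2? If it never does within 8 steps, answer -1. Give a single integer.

Step 1: max=11/4, min=2, spread=3/4
Step 2: max=619/240, min=2, spread=139/240
Step 3: max=17459/7200, min=2, spread=3059/7200
  -> spread < 1/2 first at step 3
Step 4: max=512977/216000, min=1009/500, spread=77089/216000
Step 5: max=15038123/6480000, min=183407/90000, spread=1832819/6480000
Step 6: max=446918299/194400000, min=889297/432000, spread=46734649/194400000
Step 7: max=13255328479/5832000000, min=33604523/16200000, spread=1157700199/5832000000
Step 8: max=395025154327/174960000000, min=20321921561/9720000000, spread=29230566229/174960000000

Answer: 3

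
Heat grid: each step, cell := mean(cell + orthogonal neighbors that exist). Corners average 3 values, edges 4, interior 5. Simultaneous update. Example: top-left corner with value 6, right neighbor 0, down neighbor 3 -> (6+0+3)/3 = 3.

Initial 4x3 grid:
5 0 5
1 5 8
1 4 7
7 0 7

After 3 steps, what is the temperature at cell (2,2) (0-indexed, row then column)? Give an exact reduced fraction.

Answer: 1429/288

Derivation:
Step 1: cell (2,2) = 13/2
Step 2: cell (2,2) = 1249/240
Step 3: cell (2,2) = 1429/288
Full grid after step 3:
  31/10 10883/2880 4813/1080
  311/96 4753/1200 1379/288
  991/288 2441/600 1429/288
  7459/2160 6031/1440 10249/2160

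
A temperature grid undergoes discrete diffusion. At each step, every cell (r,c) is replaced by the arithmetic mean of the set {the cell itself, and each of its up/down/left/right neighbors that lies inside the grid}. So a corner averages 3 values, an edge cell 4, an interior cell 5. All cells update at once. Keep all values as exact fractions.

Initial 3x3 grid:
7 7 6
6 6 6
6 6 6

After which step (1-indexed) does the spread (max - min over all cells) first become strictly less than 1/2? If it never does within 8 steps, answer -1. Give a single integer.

Answer: 2

Derivation:
Step 1: max=20/3, min=6, spread=2/3
Step 2: max=233/36, min=6, spread=17/36
  -> spread < 1/2 first at step 2
Step 3: max=13807/2160, min=1091/180, spread=143/432
Step 4: max=820349/129600, min=16463/2700, spread=1205/5184
Step 5: max=48955303/7776000, min=441541/72000, spread=10151/62208
Step 6: max=2925029141/466560000, min=119649209/19440000, spread=85517/746496
Step 7: max=175033990927/27993600000, min=14398553671/2332800000, spread=720431/8957952
Step 8: max=10481310194669/1679616000000, min=36064161863/5832000000, spread=6069221/107495424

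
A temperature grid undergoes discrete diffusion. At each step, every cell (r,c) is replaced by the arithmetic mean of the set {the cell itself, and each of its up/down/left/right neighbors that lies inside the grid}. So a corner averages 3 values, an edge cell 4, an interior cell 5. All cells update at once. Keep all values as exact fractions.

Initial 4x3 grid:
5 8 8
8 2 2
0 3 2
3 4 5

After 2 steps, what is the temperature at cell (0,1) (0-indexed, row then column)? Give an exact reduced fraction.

Step 1: cell (0,1) = 23/4
Step 2: cell (0,1) = 467/80
Full grid after step 2:
  11/2 467/80 61/12
  377/80 99/25 171/40
  707/240 341/100 371/120
  115/36 239/80 125/36

Answer: 467/80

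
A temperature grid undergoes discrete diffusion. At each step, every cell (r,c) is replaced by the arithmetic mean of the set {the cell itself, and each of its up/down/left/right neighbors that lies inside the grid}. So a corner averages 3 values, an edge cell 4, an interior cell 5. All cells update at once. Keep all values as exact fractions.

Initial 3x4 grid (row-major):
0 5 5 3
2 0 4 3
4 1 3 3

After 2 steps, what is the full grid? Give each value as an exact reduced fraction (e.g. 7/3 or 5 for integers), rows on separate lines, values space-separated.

Answer: 19/9 689/240 161/48 67/18
257/120 57/25 313/100 155/48
35/18 569/240 43/16 3

Derivation:
After step 1:
  7/3 5/2 17/4 11/3
  3/2 12/5 3 13/4
  7/3 2 11/4 3
After step 2:
  19/9 689/240 161/48 67/18
  257/120 57/25 313/100 155/48
  35/18 569/240 43/16 3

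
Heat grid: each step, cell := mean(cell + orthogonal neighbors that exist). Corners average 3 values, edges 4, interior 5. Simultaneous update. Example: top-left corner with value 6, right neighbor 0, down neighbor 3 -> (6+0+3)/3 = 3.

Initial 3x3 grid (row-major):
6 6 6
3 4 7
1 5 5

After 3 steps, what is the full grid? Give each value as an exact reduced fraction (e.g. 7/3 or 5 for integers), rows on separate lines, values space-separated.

Answer: 19/4 7399/1440 607/108
2023/480 1937/400 841/160
571/144 12523/2880 2153/432

Derivation:
After step 1:
  5 11/2 19/3
  7/2 5 11/2
  3 15/4 17/3
After step 2:
  14/3 131/24 52/9
  33/8 93/20 45/8
  41/12 209/48 179/36
After step 3:
  19/4 7399/1440 607/108
  2023/480 1937/400 841/160
  571/144 12523/2880 2153/432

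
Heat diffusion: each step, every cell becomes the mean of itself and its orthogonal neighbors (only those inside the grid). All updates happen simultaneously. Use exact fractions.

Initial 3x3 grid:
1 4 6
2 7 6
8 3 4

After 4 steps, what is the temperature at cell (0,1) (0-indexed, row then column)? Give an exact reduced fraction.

Answer: 1914113/432000

Derivation:
Step 1: cell (0,1) = 9/2
Step 2: cell (0,1) = 497/120
Step 3: cell (0,1) = 32479/7200
Step 4: cell (0,1) = 1914113/432000
Full grid after step 4:
  138157/32400 1914113/432000 619603/129600
  1860863/432000 1679137/360000 4163101/864000
  147607/32400 2026613/432000 643003/129600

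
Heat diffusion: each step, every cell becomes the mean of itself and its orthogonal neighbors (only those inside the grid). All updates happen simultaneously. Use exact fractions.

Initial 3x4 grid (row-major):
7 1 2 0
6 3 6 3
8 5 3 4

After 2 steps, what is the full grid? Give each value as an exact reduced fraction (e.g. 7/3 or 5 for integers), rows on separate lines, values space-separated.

After step 1:
  14/3 13/4 9/4 5/3
  6 21/5 17/5 13/4
  19/3 19/4 9/2 10/3
After step 2:
  167/36 431/120 317/120 43/18
  53/10 108/25 88/25 233/80
  205/36 1187/240 959/240 133/36

Answer: 167/36 431/120 317/120 43/18
53/10 108/25 88/25 233/80
205/36 1187/240 959/240 133/36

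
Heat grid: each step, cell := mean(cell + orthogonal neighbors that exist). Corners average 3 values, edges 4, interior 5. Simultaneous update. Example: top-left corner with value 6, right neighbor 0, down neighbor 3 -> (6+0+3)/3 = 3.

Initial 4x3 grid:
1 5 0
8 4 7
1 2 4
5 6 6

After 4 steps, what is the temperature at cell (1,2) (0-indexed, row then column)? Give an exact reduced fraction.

Step 1: cell (1,2) = 15/4
Step 2: cell (1,2) = 177/40
Step 3: cell (1,2) = 791/200
Step 4: cell (1,2) = 74911/18000
Full grid after step 4:
  248461/64800 1711499/432000 9293/2400
  13663/3375 711001/180000 74911/18000
  6083/1500 1547527/360000 231113/54000
  184259/43200 3726353/864000 585877/129600

Answer: 74911/18000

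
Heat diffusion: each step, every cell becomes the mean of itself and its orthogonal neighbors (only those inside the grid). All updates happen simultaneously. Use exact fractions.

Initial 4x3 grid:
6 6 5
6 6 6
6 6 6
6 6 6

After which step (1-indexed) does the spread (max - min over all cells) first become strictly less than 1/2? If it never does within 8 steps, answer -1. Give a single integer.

Step 1: max=6, min=17/3, spread=1/3
  -> spread < 1/2 first at step 1
Step 2: max=6, min=103/18, spread=5/18
Step 3: max=6, min=1255/216, spread=41/216
Step 4: max=6, min=151303/25920, spread=4217/25920
Step 5: max=43121/7200, min=9122051/1555200, spread=38417/311040
Step 6: max=861403/144000, min=548671789/93312000, spread=1903471/18662400
Step 7: max=25804241/4320000, min=32991330911/5598720000, spread=18038617/223948800
Step 8: max=2319873241/388800000, min=1982271017149/335923200000, spread=883978523/13436928000

Answer: 1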